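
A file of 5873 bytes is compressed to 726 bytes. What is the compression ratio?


Ratio = original / compressed = 5873 / 726 = 8.0895

8.0895


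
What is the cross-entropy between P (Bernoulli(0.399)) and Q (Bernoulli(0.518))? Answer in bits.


H(P,Q) = -p*log2(q) - (1-p)*log2(1-q). -0.399*log2(0.518) = 0.378641; -0.601*log2(0.482) = 0.632790. H(P,Q) = 0.378641 + 0.632790 = 1.0114

1.0114 bits


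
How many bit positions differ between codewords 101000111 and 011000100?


Count differing positions: ^ ^ . . . . . ^ ^ = 4 differences

4


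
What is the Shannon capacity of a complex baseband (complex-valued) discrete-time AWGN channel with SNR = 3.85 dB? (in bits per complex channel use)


SNR_linear = 10^(3.85/10) = 2.4266; C = log2(1 + SNR_linear) = log2(1 + 2.4266) = 1.7768

1.7768 bits/channel use


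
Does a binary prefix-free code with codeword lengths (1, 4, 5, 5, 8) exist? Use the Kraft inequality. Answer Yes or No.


Kraft sum = sum(2^(-l_i)) = 0.6289, need <= 1. Result: satisfied (a binary prefix-free code with these lengths exists)

Yes


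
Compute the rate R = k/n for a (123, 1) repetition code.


Rate = k/n = 1/123

1/123


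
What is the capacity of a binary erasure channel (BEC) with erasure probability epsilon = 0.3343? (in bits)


C = 1 - epsilon = 1 - 0.3343 = 0.6657

0.6657 bits


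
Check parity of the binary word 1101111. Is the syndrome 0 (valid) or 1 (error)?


Syndrome = XOR of all bits = 1 XOR 1 XOR 0 XOR 1 XOR 1 XOR 1 XOR 1 = 0

0


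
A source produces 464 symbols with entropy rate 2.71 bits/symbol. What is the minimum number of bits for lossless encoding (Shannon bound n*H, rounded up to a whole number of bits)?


Minimum bits >= n * H = 464 * 2.71 = 1257.44, rounded up to a whole number of bits = 1258

1258 bits


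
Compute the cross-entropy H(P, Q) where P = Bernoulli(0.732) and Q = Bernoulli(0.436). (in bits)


H(P,Q) = -p*log2(q) - (1-p)*log2(1-q). -0.732*log2(0.436) = 0.876643; -0.268*log2(0.564) = 0.221430. H(P,Q) = 0.876643 + 0.221430 = 1.0981

1.0981 bits


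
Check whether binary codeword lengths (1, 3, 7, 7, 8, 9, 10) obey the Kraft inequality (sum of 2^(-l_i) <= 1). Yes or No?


Kraft sum = sum(2^(-l_i)) = 0.6475, need <= 1. Result: satisfied (a binary prefix-free code with these lengths exists)

Yes


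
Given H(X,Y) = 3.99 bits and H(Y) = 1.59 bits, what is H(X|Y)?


H(X|Y) = H(X,Y) - H(Y) = 3.99 - 1.59 = 2.4

2.4 bits


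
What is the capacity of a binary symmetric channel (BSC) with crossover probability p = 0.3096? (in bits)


H(p) = -p*log2(p) - (1-p)*log2(1-p) = -0.3096*log2(0.3096) - 0.6904*log2(0.6904) = 0.523695 + 0.369016 = 0.8927. C = 1 - H(p) = 1 - 0.8927 = 0.1073

0.1073 bits


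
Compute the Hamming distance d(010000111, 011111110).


Count differing positions: . . ^ ^ ^ ^ . . ^ = 5 differences

5


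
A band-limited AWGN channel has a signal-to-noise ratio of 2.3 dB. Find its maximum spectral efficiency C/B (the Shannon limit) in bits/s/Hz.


SNR_linear = 10^(2.3/10) = 1.6982; C/B = log2(1 + SNR_linear) = log2(1 + 1.6982) = 1.432

1.432 bits/s/Hz


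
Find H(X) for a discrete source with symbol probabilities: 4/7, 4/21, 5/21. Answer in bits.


H = -sum(p_i * log2(p_i)). Terms: -(4/7)*log2(4/7) = 0.461346; -(4/21)*log2(4/21) = 0.455680; -(5/21)*log2(5/21) = 0.492950. H = 0.461346 + 0.455680 + 0.492950 = 1.41

1.41 bits


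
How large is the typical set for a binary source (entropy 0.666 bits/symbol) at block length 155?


log2|A_typical| = nH = 155 * 0.666 = 103.23, so |A_typical| ~ 2^103.23 = 1.189e+31

1.189e+31


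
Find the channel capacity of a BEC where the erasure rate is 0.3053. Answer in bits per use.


C = 1 - epsilon = 1 - 0.3053 = 0.6947

0.6947 bits


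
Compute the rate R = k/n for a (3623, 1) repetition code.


Rate = k/n = 1/3623

1/3623


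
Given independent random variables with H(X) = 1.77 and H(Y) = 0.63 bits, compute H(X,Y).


For independent variables, H(X,Y) = H(X) + H(Y) = 1.77 + 0.63 = 2.4

2.4 bits


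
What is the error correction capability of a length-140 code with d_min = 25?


Correction capability = floor((d-1)/2) = floor((25-1)/2) = 12

12 errors


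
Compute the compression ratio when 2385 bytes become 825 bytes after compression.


Ratio = original / compressed = 2385 / 825 = 2.8909

2.8909


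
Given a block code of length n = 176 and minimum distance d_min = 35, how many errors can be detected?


Detection capability = d_min - 1 = 35 - 1 = 34

34 errors


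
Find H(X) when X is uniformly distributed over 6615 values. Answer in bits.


H = log2(n) = log2(6615) = 12.6915

12.6915 bits


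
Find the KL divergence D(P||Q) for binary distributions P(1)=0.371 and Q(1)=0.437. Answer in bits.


KL = p*log2(p/q) + (1-p)*log2((1-p)/(1-q)) = 0.371*log2(0.371/0.437) + 0.629*log2(0.629/0.563) = 0.013

0.013 bits


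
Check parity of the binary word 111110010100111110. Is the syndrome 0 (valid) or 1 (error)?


Syndrome = XOR of all bits = 1 XOR 1 XOR 1 XOR 1 XOR 1 XOR 0 XOR 0 XOR 1 XOR 0 XOR 1 XOR 0 XOR 0 XOR 1 XOR 1 XOR 1 XOR 1 XOR 1 XOR 0 = 0

0


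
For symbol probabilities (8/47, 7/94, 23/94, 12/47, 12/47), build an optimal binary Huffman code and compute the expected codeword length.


Huffman construction (repeatedly merge the two least-probable nodes; each merge adds 1 bit to every symbol beneath it): 7/94 + 8/47 = 23/94; 23/94 + 23/94 = 23/47; 12/47 + 12/47 = 24/47; 23/47 + 24/47 = 1. Resulting codeword lengths (in the order the probabilities were given): (3, 3, 2, 2, 2). L_avg = sum(p_i * l_i) = 8/47*3 + 7/94*3 + 23/94*2 + 12/47*2 + 12/47*2 = 211/94 = 2.2447

2.2447 bits


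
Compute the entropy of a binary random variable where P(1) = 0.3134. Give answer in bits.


H = -p*log2(p) - (1-p)*log2(1-p). -0.3134*log2(0.3134) = 0.524607; -0.6866*log2(0.6866) = 0.372452. H = 0.524607 + 0.372452 = 0.8971

0.8971 bits


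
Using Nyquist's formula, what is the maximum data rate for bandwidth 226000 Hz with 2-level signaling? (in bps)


Rate = 2 * B * log2(M) = 2 * 226000 * 1.0 = 452000.0

452000.0 bps


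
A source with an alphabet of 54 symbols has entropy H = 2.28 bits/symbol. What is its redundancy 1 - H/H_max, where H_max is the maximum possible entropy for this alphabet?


H_max = log2(K) = log2(54) = 5.7549 bits/symbol. Redundancy = 1 - H/H_max = 1 - 2.28/5.7549 = 1 - 0.3962 = 0.6038

0.6038


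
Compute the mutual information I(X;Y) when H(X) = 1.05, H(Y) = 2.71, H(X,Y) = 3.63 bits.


I(X;Y) = H(X) + H(Y) - H(X,Y) = 1.05 + 2.71 - 3.63 = 0.13

0.13 bits


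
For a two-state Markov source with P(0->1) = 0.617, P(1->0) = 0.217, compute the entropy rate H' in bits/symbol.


Stationary distribution: pi_0 = p10/(p01+p10) = 0.2602, pi_1 = 0.7398. Entropy rate H' = pi_0*H(p01) + pi_1*H(p10) = 0.2602*0.9601 + 0.7398*0.7547 = 0.8081

0.8081 bits/symbol


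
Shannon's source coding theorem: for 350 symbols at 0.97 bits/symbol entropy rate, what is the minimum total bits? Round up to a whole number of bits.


Minimum bits >= n * H = 350 * 0.97 = 339.5, rounded up to a whole number of bits = 340

340 bits


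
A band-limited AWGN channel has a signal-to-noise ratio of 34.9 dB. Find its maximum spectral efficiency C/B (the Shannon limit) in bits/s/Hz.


SNR_linear = 10^(34.9/10) = 3090.2954; C/B = log2(1 + SNR_linear) = log2(1 + 3090.2954) = 11.594

11.594 bits/s/Hz


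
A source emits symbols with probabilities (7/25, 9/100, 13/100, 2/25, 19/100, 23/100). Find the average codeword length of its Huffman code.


Huffman construction (repeatedly merge the two least-probable nodes; each merge adds 1 bit to every symbol beneath it): 2/25 + 9/100 = 17/100; 13/100 + 17/100 = 3/10; 19/100 + 23/100 = 21/50; 7/25 + 3/10 = 29/50; 21/50 + 29/50 = 1. Resulting codeword lengths (in the order the probabilities were given): (2, 4, 3, 4, 2, 2). L_avg = sum(p_i * l_i) = 7/25*2 + 9/100*4 + 13/100*3 + 2/25*4 + 19/100*2 + 23/100*2 = 247/100 = 2.47

2.47 bits


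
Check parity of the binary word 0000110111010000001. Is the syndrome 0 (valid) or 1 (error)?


Syndrome = XOR of all bits = 0 XOR 0 XOR 0 XOR 0 XOR 1 XOR 1 XOR 0 XOR 1 XOR 1 XOR 1 XOR 0 XOR 1 XOR 0 XOR 0 XOR 0 XOR 0 XOR 0 XOR 0 XOR 1 = 1

1


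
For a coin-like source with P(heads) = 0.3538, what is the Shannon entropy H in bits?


H = -p*log2(p) - (1-p)*log2(1-p). -0.3538*log2(0.3538) = 0.530344; -0.6462*log2(0.6462) = 0.407072. H = 0.530344 + 0.407072 = 0.9374

0.9374 bits


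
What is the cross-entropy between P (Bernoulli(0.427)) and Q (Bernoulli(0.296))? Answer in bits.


H(P,Q) = -p*log2(q) - (1-p)*log2(1-q). -0.427*log2(0.296) = 0.749953; -0.573*log2(0.704) = 0.290140. H(P,Q) = 0.749953 + 0.290140 = 1.0401

1.0401 bits


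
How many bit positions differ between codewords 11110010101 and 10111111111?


Count differing positions: . ^ . . ^ ^ . ^ . ^ . = 5 differences

5


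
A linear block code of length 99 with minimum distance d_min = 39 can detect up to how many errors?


Detection capability = d_min - 1 = 39 - 1 = 38

38 errors


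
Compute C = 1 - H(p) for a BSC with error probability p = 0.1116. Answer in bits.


H(p) = -p*log2(p) - (1-p)*log2(1-p) = -0.1116*log2(0.1116) - 0.8884*log2(0.8884) = 0.353057 + 0.151666 = 0.5047. C = 1 - H(p) = 1 - 0.5047 = 0.4953

0.4953 bits


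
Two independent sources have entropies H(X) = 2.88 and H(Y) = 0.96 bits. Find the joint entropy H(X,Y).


For independent variables, H(X,Y) = H(X) + H(Y) = 2.88 + 0.96 = 3.84

3.84 bits


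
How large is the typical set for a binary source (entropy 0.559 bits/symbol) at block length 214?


log2|A_typical| = nH = 214 * 0.559 = 119.626, so |A_typical| ~ 2^119.626 = 1.026e+36

1.026e+36


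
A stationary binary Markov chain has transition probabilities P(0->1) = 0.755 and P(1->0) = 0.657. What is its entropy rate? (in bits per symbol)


Stationary distribution: pi_0 = p10/(p01+p10) = 0.4653, pi_1 = 0.5347. Entropy rate H' = pi_0*H(p01) + pi_1*H(p10) = 0.4653*0.8033 + 0.5347*0.9277 = 0.8698

0.8698 bits/symbol


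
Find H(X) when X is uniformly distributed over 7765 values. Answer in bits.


H = log2(n) = log2(7765) = 12.9228

12.9228 bits


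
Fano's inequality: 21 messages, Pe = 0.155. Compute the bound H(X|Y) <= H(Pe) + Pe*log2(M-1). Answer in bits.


H(Pe) = -Pe*log2(Pe) - (1-Pe)*log2(1-Pe) = -0.155*log2(0.155) - 0.845*log2(0.845) = 0.416897 + 0.205315 = 0.6222. Pe*log2(M-1) = 0.155*log2(20) = 0.669899. Bound = H(Pe) + Pe*log2(M-1) = 0.416897 + 0.205315 + 0.669899 = 1.2921

1.2921 bits


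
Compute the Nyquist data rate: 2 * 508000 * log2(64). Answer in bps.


Rate = 2 * B * log2(M) = 2 * 508000 * 6.0 = 6096000.0

6096000.0 bps


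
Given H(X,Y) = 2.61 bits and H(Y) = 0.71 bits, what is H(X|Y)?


H(X|Y) = H(X,Y) - H(Y) = 2.61 - 0.71 = 1.9

1.9 bits


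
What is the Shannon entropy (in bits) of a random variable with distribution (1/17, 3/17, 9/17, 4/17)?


H = -sum(p_i * log2(p_i)). Terms: -(1/17)*log2(1/17) = 0.240439; -(3/17)*log2(3/17) = 0.441618; -(9/17)*log2(9/17) = 0.485755; -(4/17)*log2(4/17) = 0.491168. H = 0.240439 + 0.441618 + 0.485755 + 0.491168 = 1.659

1.659 bits


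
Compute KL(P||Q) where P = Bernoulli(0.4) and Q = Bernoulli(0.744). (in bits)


KL = p*log2(p/q) + (1-p)*log2((1-p)/(1-q)) = 0.4*log2(0.4/0.744) + 0.6*log2(0.6/0.256) = 0.3792

0.3792 bits


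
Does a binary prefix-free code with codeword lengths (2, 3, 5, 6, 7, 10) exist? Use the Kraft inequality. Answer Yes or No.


Kraft sum = sum(2^(-l_i)) = 0.4307, need <= 1. Result: satisfied (a binary prefix-free code with these lengths exists)

Yes


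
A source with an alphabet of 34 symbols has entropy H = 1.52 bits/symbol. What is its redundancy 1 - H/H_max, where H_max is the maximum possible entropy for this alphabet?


H_max = log2(K) = log2(34) = 5.0875 bits/symbol. Redundancy = 1 - H/H_max = 1 - 1.52/5.0875 = 1 - 0.2988 = 0.7012

0.7012


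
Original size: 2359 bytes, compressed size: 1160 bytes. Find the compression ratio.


Ratio = original / compressed = 2359 / 1160 = 2.0336

2.0336


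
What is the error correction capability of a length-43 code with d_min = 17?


Correction capability = floor((d-1)/2) = floor((17-1)/2) = 8

8 errors


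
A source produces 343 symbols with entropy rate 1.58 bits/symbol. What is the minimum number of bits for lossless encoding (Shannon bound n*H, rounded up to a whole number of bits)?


Minimum bits >= n * H = 343 * 1.58 = 541.94, rounded up to a whole number of bits = 542

542 bits


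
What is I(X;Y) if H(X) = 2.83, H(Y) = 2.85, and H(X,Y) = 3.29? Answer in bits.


I(X;Y) = H(X) + H(Y) - H(X,Y) = 2.83 + 2.85 - 3.29 = 2.39

2.39 bits


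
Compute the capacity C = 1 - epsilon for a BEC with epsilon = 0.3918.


C = 1 - epsilon = 1 - 0.3918 = 0.6082

0.6082 bits


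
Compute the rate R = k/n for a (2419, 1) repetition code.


Rate = k/n = 1/2419

1/2419


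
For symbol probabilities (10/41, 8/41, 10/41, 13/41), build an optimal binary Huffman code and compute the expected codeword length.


Huffman construction (repeatedly merge the two least-probable nodes; each merge adds 1 bit to every symbol beneath it): 8/41 + 10/41 = 18/41; 10/41 + 13/41 = 23/41; 18/41 + 23/41 = 1. Resulting codeword lengths (in the order the probabilities were given): (2, 2, 2, 2). L_avg = sum(p_i * l_i) = 10/41*2 + 8/41*2 + 10/41*2 + 13/41*2 = 2

2.0 bits


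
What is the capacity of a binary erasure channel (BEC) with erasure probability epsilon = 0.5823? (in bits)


C = 1 - epsilon = 1 - 0.5823 = 0.4177

0.4177 bits


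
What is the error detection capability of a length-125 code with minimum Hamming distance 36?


Detection capability = d_min - 1 = 36 - 1 = 35

35 errors


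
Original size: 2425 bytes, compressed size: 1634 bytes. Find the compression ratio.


Ratio = original / compressed = 2425 / 1634 = 1.4841

1.4841


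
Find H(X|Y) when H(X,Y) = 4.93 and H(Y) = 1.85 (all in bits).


H(X|Y) = H(X,Y) - H(Y) = 4.93 - 1.85 = 3.08

3.08 bits


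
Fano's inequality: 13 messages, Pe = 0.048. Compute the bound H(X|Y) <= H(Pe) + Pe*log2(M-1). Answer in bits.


H(Pe) = -Pe*log2(Pe) - (1-Pe)*log2(1-Pe) = -0.048*log2(0.048) - 0.952*log2(0.952) = 0.210279 + 0.067560 = 0.2778. Pe*log2(M-1) = 0.048*log2(12) = 0.172078. Bound = H(Pe) + Pe*log2(M-1) = 0.210279 + 0.067560 + 0.172078 = 0.4499

0.4499 bits


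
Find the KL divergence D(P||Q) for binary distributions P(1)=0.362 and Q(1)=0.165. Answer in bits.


KL = p*log2(p/q) + (1-p)*log2((1-p)/(1-q)) = 0.362*log2(0.362/0.165) + 0.638*log2(0.638/0.835) = 0.1627

0.1627 bits


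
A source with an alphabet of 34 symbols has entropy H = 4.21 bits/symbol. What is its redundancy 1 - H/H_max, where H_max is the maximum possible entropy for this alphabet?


H_max = log2(K) = log2(34) = 5.0875 bits/symbol. Redundancy = 1 - H/H_max = 1 - 4.21/5.0875 = 1 - 0.8275 = 0.1725

0.1725


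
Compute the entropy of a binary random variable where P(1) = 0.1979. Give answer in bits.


H = -p*log2(p) - (1-p)*log2(1-p). -0.1979*log2(0.1979) = 0.462523; -0.8021*log2(0.8021) = 0.255185. H = 0.462523 + 0.255185 = 0.7177

0.7177 bits


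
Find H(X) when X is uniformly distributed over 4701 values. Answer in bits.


H = log2(n) = log2(4701) = 12.1988

12.1988 bits


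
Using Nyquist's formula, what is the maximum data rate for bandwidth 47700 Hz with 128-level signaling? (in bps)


Rate = 2 * B * log2(M) = 2 * 47700 * 7.0 = 667800.0

667800.0 bps


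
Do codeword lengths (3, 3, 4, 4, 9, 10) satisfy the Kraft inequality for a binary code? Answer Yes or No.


Kraft sum = sum(2^(-l_i)) = 0.3779, need <= 1. Result: satisfied (a binary prefix-free code with these lengths exists)

Yes


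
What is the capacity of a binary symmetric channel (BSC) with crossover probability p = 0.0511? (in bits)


H(p) = -p*log2(p) - (1-p)*log2(1-p) = -0.0511*log2(0.0511) - 0.9489*log2(0.9489) = 0.219246 + 0.071805 = 0.2911. C = 1 - H(p) = 1 - 0.2911 = 0.7089

0.7089 bits


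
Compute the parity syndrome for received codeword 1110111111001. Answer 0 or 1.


Syndrome = XOR of all bits = 1 XOR 1 XOR 1 XOR 0 XOR 1 XOR 1 XOR 1 XOR 1 XOR 1 XOR 1 XOR 0 XOR 0 XOR 1 = 0

0


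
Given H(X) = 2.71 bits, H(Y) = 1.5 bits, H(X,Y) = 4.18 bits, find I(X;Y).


I(X;Y) = H(X) + H(Y) - H(X,Y) = 2.71 + 1.5 - 4.18 = 0.03

0.03 bits


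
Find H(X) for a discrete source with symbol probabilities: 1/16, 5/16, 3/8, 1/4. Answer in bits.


H = -sum(p_i * log2(p_i)). Terms: -(1/16)*log2(1/16) = 0.250000; -(5/16)*log2(5/16) = 0.524397; -(3/8)*log2(3/8) = 0.530639; -(1/4)*log2(1/4) = 0.500000. H = 0.250000 + 0.524397 + 0.530639 + 0.500000 = 1.805

1.805 bits


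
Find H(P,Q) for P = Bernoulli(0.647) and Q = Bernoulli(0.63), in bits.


H(P,Q) = -p*log2(q) - (1-p)*log2(1-q). -0.647*log2(0.63) = 0.431275; -0.353*log2(0.37) = 0.506344. H(P,Q) = 0.431275 + 0.506344 = 0.9376

0.9376 bits


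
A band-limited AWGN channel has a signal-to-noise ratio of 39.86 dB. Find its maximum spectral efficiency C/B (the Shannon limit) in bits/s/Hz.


SNR_linear = 10^(39.86/10) = 9682.7786; C/B = log2(1 + SNR_linear) = log2(1 + 9682.7786) = 13.2414

13.2414 bits/s/Hz


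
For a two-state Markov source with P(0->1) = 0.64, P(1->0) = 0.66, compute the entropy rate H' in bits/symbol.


Stationary distribution: pi_0 = p10/(p01+p10) = 0.5077, pi_1 = 0.4923. Entropy rate H' = pi_0*H(p01) + pi_1*H(p10) = 0.5077*0.9427 + 0.4923*0.9248 = 0.9339

0.9339 bits/symbol


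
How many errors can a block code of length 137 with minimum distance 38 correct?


Correction capability = floor((d-1)/2) = floor((38-1)/2) = 18

18 errors


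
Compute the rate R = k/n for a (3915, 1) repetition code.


Rate = k/n = 1/3915

1/3915


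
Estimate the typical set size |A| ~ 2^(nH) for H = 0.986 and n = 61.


log2|A_typical| = nH = 61 * 0.986 = 60.146, so |A_typical| ~ 2^60.146 = 1.276e+18

1.276e+18


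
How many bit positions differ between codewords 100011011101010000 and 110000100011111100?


Count differing positions: . ^ . . ^ ^ ^ ^ ^ ^ ^ . ^ . ^ ^ . . = 11 differences

11


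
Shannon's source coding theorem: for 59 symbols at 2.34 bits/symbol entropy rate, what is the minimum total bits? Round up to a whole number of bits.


Minimum bits >= n * H = 59 * 2.34 = 138.06, rounded up to a whole number of bits = 139

139 bits


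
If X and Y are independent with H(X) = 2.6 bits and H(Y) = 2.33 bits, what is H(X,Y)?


For independent variables, H(X,Y) = H(X) + H(Y) = 2.6 + 2.33 = 4.93

4.93 bits


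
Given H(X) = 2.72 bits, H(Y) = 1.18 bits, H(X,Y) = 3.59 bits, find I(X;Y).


I(X;Y) = H(X) + H(Y) - H(X,Y) = 2.72 + 1.18 - 3.59 = 0.31

0.31 bits


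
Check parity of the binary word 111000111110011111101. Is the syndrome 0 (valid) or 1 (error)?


Syndrome = XOR of all bits = 1 XOR 1 XOR 1 XOR 0 XOR 0 XOR 0 XOR 1 XOR 1 XOR 1 XOR 1 XOR 1 XOR 0 XOR 0 XOR 1 XOR 1 XOR 1 XOR 1 XOR 1 XOR 1 XOR 0 XOR 1 = 1

1


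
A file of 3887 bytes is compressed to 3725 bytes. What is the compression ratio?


Ratio = original / compressed = 3887 / 3725 = 1.0435

1.0435


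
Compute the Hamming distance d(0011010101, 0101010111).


Count differing positions: . ^ ^ . . . . . ^ . = 3 differences

3


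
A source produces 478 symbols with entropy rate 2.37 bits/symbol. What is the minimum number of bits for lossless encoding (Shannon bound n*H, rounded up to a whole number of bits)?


Minimum bits >= n * H = 478 * 2.37 = 1132.86, rounded up to a whole number of bits = 1133

1133 bits


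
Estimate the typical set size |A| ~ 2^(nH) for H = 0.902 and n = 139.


log2|A_typical| = nH = 139 * 0.902 = 125.378, so |A_typical| ~ 2^125.378 = 5.528e+37

5.528e+37


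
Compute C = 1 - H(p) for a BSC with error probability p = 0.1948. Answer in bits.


H(p) = -p*log2(p) - (1-p)*log2(1-p) = -0.1948*log2(0.1948) - 0.8052*log2(0.8052) = 0.459715 + 0.251690 = 0.7114. C = 1 - H(p) = 1 - 0.7114 = 0.2886

0.2886 bits


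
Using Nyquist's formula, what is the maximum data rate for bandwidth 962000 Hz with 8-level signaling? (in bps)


Rate = 2 * B * log2(M) = 2 * 962000 * 3.0 = 5772000.0

5772000.0 bps


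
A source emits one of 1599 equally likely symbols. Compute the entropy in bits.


H = log2(n) = log2(1599) = 10.643

10.643 bits


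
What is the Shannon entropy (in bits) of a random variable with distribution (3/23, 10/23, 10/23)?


H = -sum(p_i * log2(p_i)). Terms: -(3/23)*log2(3/23) = 0.383296; -(10/23)*log2(10/23) = 0.522450; -(10/23)*log2(10/23) = 0.522450. H = 0.383296 + 0.522450 + 0.522450 = 1.4282

1.4282 bits


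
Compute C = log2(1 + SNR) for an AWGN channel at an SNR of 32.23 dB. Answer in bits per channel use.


SNR_linear = 10^(32.23/10) = 1671.0906; C = log2(1 + SNR_linear) = log2(1 + 1671.0906) = 10.7074

10.7074 bits/channel use


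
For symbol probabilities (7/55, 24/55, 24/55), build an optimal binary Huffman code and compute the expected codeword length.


Huffman construction (repeatedly merge the two least-probable nodes; each merge adds 1 bit to every symbol beneath it): 7/55 + 24/55 = 31/55; 24/55 + 31/55 = 1. Resulting codeword lengths (in the order the probabilities were given): (2, 2, 1). L_avg = sum(p_i * l_i) = 7/55*2 + 24/55*2 + 24/55*1 = 86/55 = 1.5636

1.5636 bits


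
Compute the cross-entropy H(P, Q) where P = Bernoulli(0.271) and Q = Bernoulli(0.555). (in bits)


H(P,Q) = -p*log2(q) - (1-p)*log2(1-q). -0.271*log2(0.555) = 0.230198; -0.729*log2(0.445) = 0.851561. H(P,Q) = 0.230198 + 0.851561 = 1.0818

1.0818 bits


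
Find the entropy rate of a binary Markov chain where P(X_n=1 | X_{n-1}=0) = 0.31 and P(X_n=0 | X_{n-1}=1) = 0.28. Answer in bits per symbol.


Stationary distribution: pi_0 = p10/(p01+p10) = 0.4746, pi_1 = 0.5254. Entropy rate H' = pi_0*H(p01) + pi_1*H(p10) = 0.4746*0.8932 + 0.5254*0.8555 = 0.8734

0.8734 bits/symbol


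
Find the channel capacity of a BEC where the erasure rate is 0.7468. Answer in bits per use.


C = 1 - epsilon = 1 - 0.7468 = 0.2532

0.2532 bits


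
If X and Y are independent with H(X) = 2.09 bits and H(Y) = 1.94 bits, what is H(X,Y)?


For independent variables, H(X,Y) = H(X) + H(Y) = 2.09 + 1.94 = 4.03

4.03 bits


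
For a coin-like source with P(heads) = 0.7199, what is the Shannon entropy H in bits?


H = -p*log2(p) - (1-p)*log2(1-p). -0.7199*log2(0.7199) = 0.341327; -0.2801*log2(0.2801) = 0.514260. H = 0.341327 + 0.514260 = 0.8556

0.8556 bits


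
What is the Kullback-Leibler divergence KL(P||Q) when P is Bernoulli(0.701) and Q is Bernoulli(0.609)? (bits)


KL = p*log2(p/q) + (1-p)*log2((1-p)/(1-q)) = 0.701*log2(0.701/0.609) + 0.299*log2(0.299/0.391) = 0.0266

0.0266 bits


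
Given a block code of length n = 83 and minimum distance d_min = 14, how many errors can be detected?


Detection capability = d_min - 1 = 14 - 1 = 13

13 errors


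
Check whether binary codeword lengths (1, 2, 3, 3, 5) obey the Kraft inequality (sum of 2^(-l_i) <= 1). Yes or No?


Kraft sum = sum(2^(-l_i)) = 1.0312, need <= 1. Result: violated (a binary prefix-free code with these lengths cannot exist)

No


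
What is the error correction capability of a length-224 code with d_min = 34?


Correction capability = floor((d-1)/2) = floor((34-1)/2) = 16

16 errors


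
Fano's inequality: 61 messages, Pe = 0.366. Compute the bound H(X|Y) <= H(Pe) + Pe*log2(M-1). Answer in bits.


H(Pe) = -Pe*log2(Pe) - (1-Pe)*log2(1-Pe) = -0.366*log2(0.366) - 0.634*log2(0.634) = 0.530731 + 0.416820 = 0.9476. Pe*log2(M-1) = 0.366*log2(60) = 2.161922. Bound = H(Pe) + Pe*log2(M-1) = 0.530731 + 0.416820 + 2.161922 = 3.1095

3.1095 bits


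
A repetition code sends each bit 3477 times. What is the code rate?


Rate = k/n = 1/3477

1/3477


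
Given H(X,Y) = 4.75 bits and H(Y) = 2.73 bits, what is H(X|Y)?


H(X|Y) = H(X,Y) - H(Y) = 4.75 - 2.73 = 2.02

2.02 bits


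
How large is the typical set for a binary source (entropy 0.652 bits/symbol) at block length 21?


log2|A_typical| = nH = 21 * 0.652 = 13.692, so |A_typical| ~ 2^13.692 = 1.323e+04

1.323e+04


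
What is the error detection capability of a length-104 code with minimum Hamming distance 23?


Detection capability = d_min - 1 = 23 - 1 = 22

22 errors


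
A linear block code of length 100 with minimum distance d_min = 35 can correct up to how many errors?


Correction capability = floor((d-1)/2) = floor((35-1)/2) = 17

17 errors


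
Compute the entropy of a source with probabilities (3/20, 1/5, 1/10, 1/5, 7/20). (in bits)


H = -sum(p_i * log2(p_i)). Terms: -(3/20)*log2(3/20) = 0.410545; -(1/5)*log2(1/5) = 0.464386; -(1/10)*log2(1/10) = 0.332193; -(1/5)*log2(1/5) = 0.464386; -(7/20)*log2(7/20) = 0.530101. H = 0.410545 + 0.464386 + 0.332193 + 0.464386 + 0.530101 = 2.2016

2.2016 bits


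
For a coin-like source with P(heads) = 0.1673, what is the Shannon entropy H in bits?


H = -p*log2(p) - (1-p)*log2(1-p). -0.1673*log2(0.1673) = 0.431549; -0.8327*log2(0.8327) = 0.219942. H = 0.431549 + 0.219942 = 0.6515

0.6515 bits


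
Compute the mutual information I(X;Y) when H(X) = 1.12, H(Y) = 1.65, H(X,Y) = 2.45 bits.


I(X;Y) = H(X) + H(Y) - H(X,Y) = 1.12 + 1.65 - 2.45 = 0.32

0.32 bits


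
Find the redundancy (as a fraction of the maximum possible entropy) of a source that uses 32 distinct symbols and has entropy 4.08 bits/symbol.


H_max = log2(K) = log2(32) = 5.0 bits/symbol. Redundancy = 1 - H/H_max = 1 - 4.08/5.0 = 1 - 0.816 = 0.184

0.184


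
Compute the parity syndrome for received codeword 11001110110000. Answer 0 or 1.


Syndrome = XOR of all bits = 1 XOR 1 XOR 0 XOR 0 XOR 1 XOR 1 XOR 1 XOR 0 XOR 1 XOR 1 XOR 0 XOR 0 XOR 0 XOR 0 = 1

1


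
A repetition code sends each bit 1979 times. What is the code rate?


Rate = k/n = 1/1979

1/1979


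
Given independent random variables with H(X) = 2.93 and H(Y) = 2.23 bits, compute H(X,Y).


For independent variables, H(X,Y) = H(X) + H(Y) = 2.93 + 2.23 = 5.16

5.16 bits


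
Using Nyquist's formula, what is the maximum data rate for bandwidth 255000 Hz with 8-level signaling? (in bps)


Rate = 2 * B * log2(M) = 2 * 255000 * 3.0 = 1530000.0

1530000.0 bps


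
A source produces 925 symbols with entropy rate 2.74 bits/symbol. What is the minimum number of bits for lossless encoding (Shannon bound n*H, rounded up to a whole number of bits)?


Minimum bits >= n * H = 925 * 2.74 = 2534.5, rounded up to a whole number of bits = 2535

2535 bits


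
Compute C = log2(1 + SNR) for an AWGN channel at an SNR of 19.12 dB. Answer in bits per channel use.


SNR_linear = 10^(19.12/10) = 81.6582; C = log2(1 + SNR_linear) = log2(1 + 81.6582) = 6.3691

6.3691 bits/channel use


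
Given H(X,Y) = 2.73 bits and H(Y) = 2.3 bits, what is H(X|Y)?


H(X|Y) = H(X,Y) - H(Y) = 2.73 - 2.3 = 0.43

0.43 bits


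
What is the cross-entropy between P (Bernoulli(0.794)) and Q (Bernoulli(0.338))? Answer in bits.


H(P,Q) = -p*log2(q) - (1-p)*log2(1-q). -0.794*log2(0.338) = 1.242534; -0.206*log2(0.662) = 0.122590. H(P,Q) = 1.242534 + 0.122590 = 1.3651

1.3651 bits


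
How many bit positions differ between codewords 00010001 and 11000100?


Count differing positions: ^ ^ . ^ . ^ . ^ = 5 differences

5


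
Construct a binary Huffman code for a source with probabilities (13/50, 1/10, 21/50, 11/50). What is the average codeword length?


Huffman construction (repeatedly merge the two least-probable nodes; each merge adds 1 bit to every symbol beneath it): 1/10 + 11/50 = 8/25; 13/50 + 8/25 = 29/50; 21/50 + 29/50 = 1. Resulting codeword lengths (in the order the probabilities were given): (2, 3, 1, 3). L_avg = sum(p_i * l_i) = 13/50*2 + 1/10*3 + 21/50*1 + 11/50*3 = 19/10 = 1.9

1.9 bits


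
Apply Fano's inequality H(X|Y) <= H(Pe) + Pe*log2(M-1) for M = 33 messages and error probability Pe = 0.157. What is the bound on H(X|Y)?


H(Pe) = -Pe*log2(Pe) - (1-Pe)*log2(1-Pe) = -0.157*log2(0.157) - 0.843*log2(0.843) = 0.419373 + 0.207711 = 0.6271. Pe*log2(M-1) = 0.157*log2(32) = 0.785000. Bound = H(Pe) + Pe*log2(M-1) = 0.419373 + 0.207711 + 0.785000 = 1.4121

1.4121 bits


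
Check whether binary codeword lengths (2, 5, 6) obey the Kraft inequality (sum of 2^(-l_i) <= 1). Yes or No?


Kraft sum = sum(2^(-l_i)) = 0.2969, need <= 1. Result: satisfied (a binary prefix-free code with these lengths exists)

Yes


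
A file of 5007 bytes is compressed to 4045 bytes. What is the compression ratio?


Ratio = original / compressed = 5007 / 4045 = 1.2378

1.2378


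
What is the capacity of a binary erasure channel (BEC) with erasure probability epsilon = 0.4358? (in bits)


C = 1 - epsilon = 1 - 0.4358 = 0.5642

0.5642 bits


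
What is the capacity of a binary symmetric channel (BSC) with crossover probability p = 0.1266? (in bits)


H(p) = -p*log2(p) - (1-p)*log2(1-p) = -0.1266*log2(0.1266) - 0.8734*log2(0.8734) = 0.377477 + 0.170562 = 0.548. C = 1 - H(p) = 1 - 0.548 = 0.452

0.452 bits


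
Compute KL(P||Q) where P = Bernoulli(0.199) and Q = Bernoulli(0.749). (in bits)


KL = p*log2(p/q) + (1-p)*log2((1-p)/(1-q)) = 0.199*log2(0.199/0.749) + 0.801*log2(0.801/0.251) = 0.9604

0.9604 bits


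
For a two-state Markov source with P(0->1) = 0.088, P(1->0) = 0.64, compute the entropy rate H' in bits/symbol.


Stationary distribution: pi_0 = p10/(p01+p10) = 0.8791, pi_1 = 0.1209. Entropy rate H' = pi_0*H(p01) + pi_1*H(p10) = 0.8791*0.4298 + 0.1209*0.9427 = 0.4918

0.4918 bits/symbol


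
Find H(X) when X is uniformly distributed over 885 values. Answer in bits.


H = log2(n) = log2(885) = 9.7895

9.7895 bits


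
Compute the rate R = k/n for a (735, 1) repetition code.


Rate = k/n = 1/735

1/735


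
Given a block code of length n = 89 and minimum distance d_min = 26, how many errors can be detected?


Detection capability = d_min - 1 = 26 - 1 = 25

25 errors


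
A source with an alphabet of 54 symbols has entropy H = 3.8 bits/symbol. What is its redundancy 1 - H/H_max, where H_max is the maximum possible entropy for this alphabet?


H_max = log2(K) = log2(54) = 5.7549 bits/symbol. Redundancy = 1 - H/H_max = 1 - 3.8/5.7549 = 1 - 0.6603 = 0.3397

0.3397


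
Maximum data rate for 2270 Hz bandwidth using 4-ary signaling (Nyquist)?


Rate = 2 * B * log2(M) = 2 * 2270 * 2.0 = 9080.0

9080.0 bps


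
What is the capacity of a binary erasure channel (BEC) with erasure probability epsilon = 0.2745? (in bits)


C = 1 - epsilon = 1 - 0.2745 = 0.7255

0.7255 bits


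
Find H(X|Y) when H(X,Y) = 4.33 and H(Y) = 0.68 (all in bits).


H(X|Y) = H(X,Y) - H(Y) = 4.33 - 0.68 = 3.65

3.65 bits


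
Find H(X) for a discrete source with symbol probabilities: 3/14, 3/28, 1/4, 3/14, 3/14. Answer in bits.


H = -sum(p_i * log2(p_i)). Terms: -(3/14)*log2(3/14) = 0.476227; -(3/28)*log2(3/28) = 0.345256; -(1/4)*log2(1/4) = 0.500000; -(3/14)*log2(3/14) = 0.476227; -(3/14)*log2(3/14) = 0.476227. H = 0.476227 + 0.345256 + 0.500000 + 0.476227 + 0.476227 = 2.2739

2.2739 bits


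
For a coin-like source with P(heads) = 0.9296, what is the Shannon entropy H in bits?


H = -p*log2(p) - (1-p)*log2(1-p). -0.9296*log2(0.9296) = 0.097904; -0.0704*log2(0.0704) = 0.269511. H = 0.097904 + 0.269511 = 0.3674

0.3674 bits


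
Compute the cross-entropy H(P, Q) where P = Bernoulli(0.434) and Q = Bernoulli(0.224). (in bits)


H(P,Q) = -p*log2(q) - (1-p)*log2(1-q). -0.434*log2(0.224) = 0.936758; -0.566*log2(0.776) = 0.207083. H(P,Q) = 0.936758 + 0.207083 = 1.1438

1.1438 bits


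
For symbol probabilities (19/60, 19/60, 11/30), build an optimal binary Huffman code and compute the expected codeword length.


Huffman construction (repeatedly merge the two least-probable nodes; each merge adds 1 bit to every symbol beneath it): 19/60 + 19/60 = 19/30; 11/30 + 19/30 = 1. Resulting codeword lengths (in the order the probabilities were given): (2, 2, 1). L_avg = sum(p_i * l_i) = 19/60*2 + 19/60*2 + 11/30*1 = 49/30 = 1.6333

1.6333 bits


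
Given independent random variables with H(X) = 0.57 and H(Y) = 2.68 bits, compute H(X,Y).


For independent variables, H(X,Y) = H(X) + H(Y) = 0.57 + 2.68 = 3.25

3.25 bits


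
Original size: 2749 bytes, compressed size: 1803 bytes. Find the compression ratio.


Ratio = original / compressed = 2749 / 1803 = 1.5247

1.5247


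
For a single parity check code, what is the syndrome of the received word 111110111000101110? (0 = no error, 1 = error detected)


Syndrome = XOR of all bits = 1 XOR 1 XOR 1 XOR 1 XOR 1 XOR 0 XOR 1 XOR 1 XOR 1 XOR 0 XOR 0 XOR 0 XOR 1 XOR 0 XOR 1 XOR 1 XOR 1 XOR 0 = 0

0


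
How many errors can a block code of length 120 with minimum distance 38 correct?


Correction capability = floor((d-1)/2) = floor((38-1)/2) = 18

18 errors


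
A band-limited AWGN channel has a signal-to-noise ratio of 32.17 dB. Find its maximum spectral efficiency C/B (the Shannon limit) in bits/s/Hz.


SNR_linear = 10^(32.17/10) = 1648.1624; C/B = log2(1 + SNR_linear) = log2(1 + 1648.1624) = 10.6875

10.6875 bits/s/Hz


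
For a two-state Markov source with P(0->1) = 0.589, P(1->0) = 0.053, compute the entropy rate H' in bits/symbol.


Stationary distribution: pi_0 = p10/(p01+p10) = 0.0826, pi_1 = 0.9174. Entropy rate H' = pi_0*H(p01) + pi_1*H(p10) = 0.0826*0.977 + 0.9174*0.299 = 0.355

0.355 bits/symbol


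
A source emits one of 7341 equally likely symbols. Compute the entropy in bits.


H = log2(n) = log2(7341) = 12.8418

12.8418 bits


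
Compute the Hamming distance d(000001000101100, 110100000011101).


Count differing positions: ^ ^ . ^ . ^ . . . ^ ^ . . . ^ = 7 differences

7


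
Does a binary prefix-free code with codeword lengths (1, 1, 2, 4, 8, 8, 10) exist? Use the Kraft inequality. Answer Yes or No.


Kraft sum = sum(2^(-l_i)) = 1.3213, need <= 1. Result: violated (a binary prefix-free code with these lengths cannot exist)

No


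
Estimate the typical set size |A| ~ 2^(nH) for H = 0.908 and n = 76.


log2|A_typical| = nH = 76 * 0.908 = 69.008, so |A_typical| ~ 2^69.008 = 5.936e+20

5.936e+20


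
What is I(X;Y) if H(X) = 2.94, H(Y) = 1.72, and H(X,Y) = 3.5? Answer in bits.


I(X;Y) = H(X) + H(Y) - H(X,Y) = 2.94 + 1.72 - 3.5 = 1.16

1.16 bits


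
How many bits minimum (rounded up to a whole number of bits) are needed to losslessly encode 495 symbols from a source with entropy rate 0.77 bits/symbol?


Minimum bits >= n * H = 495 * 0.77 = 381.15, rounded up to a whole number of bits = 382

382 bits


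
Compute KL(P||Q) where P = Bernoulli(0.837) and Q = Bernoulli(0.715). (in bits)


KL = p*log2(p/q) + (1-p)*log2((1-p)/(1-q)) = 0.837*log2(0.837/0.715) + 0.163*log2(0.163/0.285) = 0.0588

0.0588 bits


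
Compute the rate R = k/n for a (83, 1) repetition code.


Rate = k/n = 1/83

1/83


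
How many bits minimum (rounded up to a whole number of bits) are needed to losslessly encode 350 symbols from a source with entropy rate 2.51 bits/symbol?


Minimum bits >= n * H = 350 * 2.51 = 878.5, rounded up to a whole number of bits = 879

879 bits


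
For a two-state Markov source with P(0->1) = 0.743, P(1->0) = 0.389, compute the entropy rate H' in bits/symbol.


Stationary distribution: pi_0 = p10/(p01+p10) = 0.3436, pi_1 = 0.6564. Entropy rate H' = pi_0*H(p01) + pi_1*H(p10) = 0.3436*0.8222 + 0.6564*0.9642 = 0.9154

0.9154 bits/symbol


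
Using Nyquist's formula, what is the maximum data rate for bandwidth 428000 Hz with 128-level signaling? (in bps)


Rate = 2 * B * log2(M) = 2 * 428000 * 7.0 = 5992000.0

5992000.0 bps


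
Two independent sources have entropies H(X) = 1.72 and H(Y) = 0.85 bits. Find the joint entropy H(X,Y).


For independent variables, H(X,Y) = H(X) + H(Y) = 1.72 + 0.85 = 2.57

2.57 bits


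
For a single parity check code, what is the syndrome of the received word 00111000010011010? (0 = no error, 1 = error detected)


Syndrome = XOR of all bits = 0 XOR 0 XOR 1 XOR 1 XOR 1 XOR 0 XOR 0 XOR 0 XOR 0 XOR 1 XOR 0 XOR 0 XOR 1 XOR 1 XOR 0 XOR 1 XOR 0 = 1

1


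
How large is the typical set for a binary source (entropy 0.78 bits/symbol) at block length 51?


log2|A_typical| = nH = 51 * 0.78 = 39.78, so |A_typical| ~ 2^39.78 = 9.440e+11

9.440e+11


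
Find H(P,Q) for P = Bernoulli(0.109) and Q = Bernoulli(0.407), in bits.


H(P,Q) = -p*log2(q) - (1-p)*log2(1-q). -0.109*log2(0.407) = 0.141362; -0.891*log2(0.593) = 0.671721. H(P,Q) = 0.141362 + 0.671721 = 0.8131

0.8131 bits


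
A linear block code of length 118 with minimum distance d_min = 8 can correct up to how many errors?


Correction capability = floor((d-1)/2) = floor((8-1)/2) = 3

3 errors


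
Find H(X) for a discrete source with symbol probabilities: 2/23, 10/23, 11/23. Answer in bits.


H = -sum(p_i * log2(p_i)). Terms: -(2/23)*log2(2/23) = 0.306397; -(10/23)*log2(10/23) = 0.522450; -(11/23)*log2(11/23) = 0.508932. H = 0.306397 + 0.522450 + 0.508932 = 1.3378

1.3378 bits


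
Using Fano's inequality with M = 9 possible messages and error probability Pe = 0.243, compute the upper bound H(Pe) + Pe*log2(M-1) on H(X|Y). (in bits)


H(Pe) = -Pe*log2(Pe) - (1-Pe)*log2(1-Pe) = -0.243*log2(0.243) - 0.757*log2(0.757) = 0.495956 + 0.304038 = 0.8. Pe*log2(M-1) = 0.243*log2(8) = 0.729000. Bound = H(Pe) + Pe*log2(M-1) = 0.495956 + 0.304038 + 0.729000 = 1.529

1.529 bits


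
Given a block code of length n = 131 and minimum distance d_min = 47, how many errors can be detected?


Detection capability = d_min - 1 = 47 - 1 = 46

46 errors


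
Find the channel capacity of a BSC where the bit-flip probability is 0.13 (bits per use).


H(p) = -p*log2(p) - (1-p)*log2(1-p) = -0.13*log2(0.13) - 0.87*log2(0.87) = 0.382644 + 0.174794 = 0.5574. C = 1 - H(p) = 1 - 0.5574 = 0.4426

0.4426 bits


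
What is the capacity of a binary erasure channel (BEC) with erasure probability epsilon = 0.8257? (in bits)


C = 1 - epsilon = 1 - 0.8257 = 0.1743

0.1743 bits


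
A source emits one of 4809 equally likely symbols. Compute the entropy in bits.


H = log2(n) = log2(4809) = 12.2315

12.2315 bits


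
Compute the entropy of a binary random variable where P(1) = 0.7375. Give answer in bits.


H = -p*log2(p) - (1-p)*log2(1-p). -0.7375*log2(0.7375) = 0.323973; -0.2625*log2(0.2625) = 0.506523. H = 0.323973 + 0.506523 = 0.8305

0.8305 bits


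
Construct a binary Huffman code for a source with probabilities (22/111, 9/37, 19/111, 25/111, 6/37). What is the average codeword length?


Huffman construction (repeatedly merge the two least-probable nodes; each merge adds 1 bit to every symbol beneath it): 6/37 + 19/111 = 1/3; 22/111 + 25/111 = 47/111; 9/37 + 1/3 = 64/111; 47/111 + 64/111 = 1. Resulting codeword lengths (in the order the probabilities were given): (2, 2, 3, 2, 3). L_avg = sum(p_i * l_i) = 22/111*2 + 9/37*2 + 19/111*3 + 25/111*2 + 6/37*3 = 7/3 = 2.3333

2.3333 bits


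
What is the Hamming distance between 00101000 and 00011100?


Count differing positions: . . ^ ^ . ^ . . = 3 differences

3


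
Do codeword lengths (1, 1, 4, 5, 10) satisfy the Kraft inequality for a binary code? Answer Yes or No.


Kraft sum = sum(2^(-l_i)) = 1.0947, need <= 1. Result: violated (a binary prefix-free code with these lengths cannot exist)

No


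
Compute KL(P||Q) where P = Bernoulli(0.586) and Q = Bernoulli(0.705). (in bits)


KL = p*log2(p/q) + (1-p)*log2((1-p)/(1-q)) = 0.586*log2(0.586/0.705) + 0.414*log2(0.414/0.295) = 0.0461

0.0461 bits
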